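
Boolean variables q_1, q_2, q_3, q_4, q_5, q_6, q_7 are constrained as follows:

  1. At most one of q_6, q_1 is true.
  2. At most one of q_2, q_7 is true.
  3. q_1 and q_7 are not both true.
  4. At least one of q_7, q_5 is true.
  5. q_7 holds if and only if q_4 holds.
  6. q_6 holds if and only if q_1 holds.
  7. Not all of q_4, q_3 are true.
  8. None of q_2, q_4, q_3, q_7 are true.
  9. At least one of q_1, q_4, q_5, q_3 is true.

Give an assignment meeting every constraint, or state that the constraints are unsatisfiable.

q_1 = False, q_2 = False, q_3 = False, q_4 = False, q_5 = True, q_6 = False, q_7 = False

  (1) {q_6, q_1}: 0 true — at most one ✓
  (2) {q_2, q_7}: 0 true — at most one ✓
  (3) q_1=F, q_7=F — not both ✓
  (4) {q_7, q_5}: 1 true — at least one ✓
  (5) q_7=F, q_4=F — same ✓
  (6) q_6=F, q_1=F — same ✓
  (7) {q_4, q_3}: 0/2 true — not all ✓
  (8) {q_2, q_4, q_3, q_7}: 0 true — none ✓
  (9) {q_1, q_4, q_5, q_3}: 1 true — at least one ✓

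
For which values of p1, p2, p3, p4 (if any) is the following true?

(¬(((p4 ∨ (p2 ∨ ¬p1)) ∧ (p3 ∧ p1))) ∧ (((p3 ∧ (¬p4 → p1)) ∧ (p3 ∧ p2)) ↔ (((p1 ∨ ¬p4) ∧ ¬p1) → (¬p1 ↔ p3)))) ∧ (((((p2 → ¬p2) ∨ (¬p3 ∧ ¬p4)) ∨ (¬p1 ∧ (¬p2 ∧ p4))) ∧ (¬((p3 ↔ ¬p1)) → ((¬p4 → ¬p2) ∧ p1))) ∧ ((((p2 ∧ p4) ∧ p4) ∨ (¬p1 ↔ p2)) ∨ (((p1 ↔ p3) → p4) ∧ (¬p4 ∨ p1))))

Case p1 = True: the formula simplifies to (¬(((p4 ∨ p2) ∧ p3)) ∧ (p3 ∧ (p3 ∧ p2))) ∧ ((((p2 → ¬p2) ∨ (¬p3 ∧ ¬p4)) ∧ (¬(¬p3) → (¬p4 → ¬p2))) ∧ ((((p2 ∧ p4) ∧ p4) ∨ ¬p2) ∨ (p3 → p4))).
  p2 = True: simplifies to (¬p3 ∧ (p3 ∧ p3)) ∧ (((¬p3 ∧ ¬p4) ∧ (¬(¬p3) → p4)) ∧ ((p4 ∧ p4) ∨ (p3 → p4))).
    p3 = True: the conjunct ¬p3 is False.
    p3 = False: the conjunct p3 is False.
  p2 = False: the conjunct p2 is False.
Case p1 = False: the formula simplifies to (((p3 ∧ p4) ∧ (p3 ∧ p2)) ↔ (¬p4 → p3)) ∧ (((((p2 → ¬p2) ∨ (¬p3 ∧ ¬p4)) ∨ (¬p2 ∧ p4)) ∧ p3) ∧ ((((p2 ∧ p4) ∧ p4) ∨ p2) ∨ ((¬p3 → p4) ∧ ¬p4))).
  p3 = True: simplifies to (p4 ∧ p2) ∧ (((p2 → ¬p2) ∨ (¬p2 ∧ p4)) ∧ ((((p2 ∧ p4) ∧ p4) ∨ p2) ∨ ¬p4)).
    p2 = True: the conjunct (p2 → ¬p2) ∨ (¬p2 ∧ p4) becomes (True → False) ∨ (False ∧ p4) = False.
    p2 = False: the conjunct p2 is False.
  p3 = False: the conjunct p3 is False.
Both cases fail — unsatisfiable.

Unsatisfiable — no assignment works.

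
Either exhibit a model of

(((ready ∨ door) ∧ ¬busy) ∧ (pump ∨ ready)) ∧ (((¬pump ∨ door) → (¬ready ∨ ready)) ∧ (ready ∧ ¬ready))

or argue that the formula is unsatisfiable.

The formula is unsatisfiable.

Case ready = True: the conjunct ¬ready is False.
Case ready = False: the conjunct ready is False.
Both cases fail — unsatisfiable.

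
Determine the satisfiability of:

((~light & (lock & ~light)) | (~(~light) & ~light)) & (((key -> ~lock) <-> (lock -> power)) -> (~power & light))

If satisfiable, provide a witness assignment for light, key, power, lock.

light=F; key=F; power=F; lock=T

  (~light & (lock & ~light)) | (~(~light) & ~light) = True
    ~light & (lock & ~light) = True
      ~light = True
      lock & ~light = True
        ~light = True
    ~(~light) & ~light = False
      ~(~light) = False
        ~light = True
      ~light = True
  ((key -> ~lock) <-> (lock -> power)) -> (~power & light) = True
    (key -> ~lock) <-> (lock -> power) = False
      key -> ~lock = True
        ~lock = False
      lock -> power = False
    ~power & light = False
      ~power = True
Both conjuncts True, so the formula holds.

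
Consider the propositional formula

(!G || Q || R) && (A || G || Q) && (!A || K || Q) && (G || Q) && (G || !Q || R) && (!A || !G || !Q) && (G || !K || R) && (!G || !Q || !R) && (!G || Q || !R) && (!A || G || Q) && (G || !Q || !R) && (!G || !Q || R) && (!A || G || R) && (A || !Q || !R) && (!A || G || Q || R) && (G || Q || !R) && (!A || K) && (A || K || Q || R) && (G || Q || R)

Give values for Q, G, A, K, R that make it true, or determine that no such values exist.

The formula is unsatisfiable.

Case Q = True:
  If G = True:
    (!A || !G || !Q) forces A = False.
    (!G || !Q || !R) forces R = False.
    clause (!G || !Q || R) is falsified.
  If G = False:
    (G || !Q || R) forces R = True.
    clause (G || !Q || !R) is falsified.
  Every sub-case reaches a contradiction.
Case Q = False:
  (G || Q) forces G = True.
  (!G || Q || R) forces R = True.
  Clause (!G || Q || !R) is falsified — contradiction.
Both cases fail, so the formula is unsatisfiable.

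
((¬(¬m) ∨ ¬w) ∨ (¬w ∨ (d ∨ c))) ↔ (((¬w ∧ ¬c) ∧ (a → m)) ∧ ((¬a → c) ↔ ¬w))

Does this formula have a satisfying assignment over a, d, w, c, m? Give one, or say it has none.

a = False, d = False, w = True, c = False, m = False

  ((¬(¬m) ∨ ¬w) ∨ (¬w ∨ (d ∨ c))) ↔ (((¬w ∧ ¬c) ∧ (a → m)) ∧ ((¬a → c) ↔ ¬w)) = True
    (¬(¬m) ∨ ¬w) ∨ (¬w ∨ (d ∨ c)) = False
      ¬(¬m) ∨ ¬w = False
        ¬(¬m) = False
          ¬m = True
        ¬w = False
      ¬w ∨ (d ∨ c) = False
        ¬w = False
        d ∨ c = False
    ((¬w ∧ ¬c) ∧ (a → m)) ∧ ((¬a → c) ↔ ¬w) = False
      (¬w ∧ ¬c) ∧ (a → m) = False
        ¬w ∧ ¬c = False
          ¬w = False
          ¬c = True
        a → m = True
      (¬a → c) ↔ ¬w = True
        ¬a → c = False
          ¬a = True
        ¬w = False
The formula evaluates to True.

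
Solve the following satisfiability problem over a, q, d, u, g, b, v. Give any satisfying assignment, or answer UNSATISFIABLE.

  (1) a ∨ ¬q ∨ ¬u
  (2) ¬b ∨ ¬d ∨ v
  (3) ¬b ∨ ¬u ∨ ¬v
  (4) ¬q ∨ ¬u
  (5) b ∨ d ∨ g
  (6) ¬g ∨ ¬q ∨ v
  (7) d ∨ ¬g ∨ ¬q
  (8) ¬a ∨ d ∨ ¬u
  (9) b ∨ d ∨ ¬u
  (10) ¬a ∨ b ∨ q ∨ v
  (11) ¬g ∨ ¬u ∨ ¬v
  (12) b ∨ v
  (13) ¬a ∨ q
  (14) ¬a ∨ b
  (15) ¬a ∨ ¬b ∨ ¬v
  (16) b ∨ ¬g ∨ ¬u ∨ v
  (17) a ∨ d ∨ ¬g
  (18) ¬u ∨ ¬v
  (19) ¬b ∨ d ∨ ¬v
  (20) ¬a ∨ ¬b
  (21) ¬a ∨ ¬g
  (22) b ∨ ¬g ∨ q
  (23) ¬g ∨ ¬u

a=F, q=F, d=T, u=F, g=F, b=F, v=T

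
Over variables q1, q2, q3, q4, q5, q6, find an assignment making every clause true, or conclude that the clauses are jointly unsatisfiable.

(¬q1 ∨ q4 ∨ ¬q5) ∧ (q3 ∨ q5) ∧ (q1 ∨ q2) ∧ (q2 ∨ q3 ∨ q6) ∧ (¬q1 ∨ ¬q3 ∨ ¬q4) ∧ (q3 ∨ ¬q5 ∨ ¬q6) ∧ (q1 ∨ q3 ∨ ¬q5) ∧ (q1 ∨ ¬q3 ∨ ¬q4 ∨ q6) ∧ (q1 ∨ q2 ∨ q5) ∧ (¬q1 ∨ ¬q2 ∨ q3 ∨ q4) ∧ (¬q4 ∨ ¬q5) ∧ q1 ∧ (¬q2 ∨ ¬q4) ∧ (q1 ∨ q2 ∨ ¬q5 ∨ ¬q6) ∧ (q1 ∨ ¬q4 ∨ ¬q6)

q1=T, q2=F, q3=T, q4=F, q5=F, q6=T

Unit clause (q1) forces q1 = True.
Set q2 = False.
Try q3 = False:
  (q3 ∨ q5) forces q5 = True.
  (¬q1 ∨ q4 ∨ ¬q5) forces q4 = True.
  clause (¬q4 ∨ ¬q5) is falsified — backtrack.
So q3 = True.
  then (¬q1 ∨ ¬q3 ∨ ¬q4) forces q4 = False.
  then (¬q1 ∨ q4 ∨ ¬q5) forces q5 = False.
Set q6 = True.
All clauses satisfied.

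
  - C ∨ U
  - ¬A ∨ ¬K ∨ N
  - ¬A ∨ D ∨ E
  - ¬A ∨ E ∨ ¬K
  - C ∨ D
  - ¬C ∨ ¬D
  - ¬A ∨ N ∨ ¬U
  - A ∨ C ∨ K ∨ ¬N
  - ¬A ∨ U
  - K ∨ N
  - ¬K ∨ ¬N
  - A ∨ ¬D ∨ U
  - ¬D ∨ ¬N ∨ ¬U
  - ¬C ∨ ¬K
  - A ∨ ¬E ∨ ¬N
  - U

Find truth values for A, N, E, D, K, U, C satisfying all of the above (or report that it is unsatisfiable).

Unit clause (U) forces U = True.
Set A = False.
Set N = False.
  then (K ∨ N) forces K = True.
  then (¬C ∨ ¬K) forces C = False.
  then (C ∨ D) forces D = True.
Set E = False.
All clauses satisfied.

A=F, N=F, E=F, D=T, K=T, U=T, C=F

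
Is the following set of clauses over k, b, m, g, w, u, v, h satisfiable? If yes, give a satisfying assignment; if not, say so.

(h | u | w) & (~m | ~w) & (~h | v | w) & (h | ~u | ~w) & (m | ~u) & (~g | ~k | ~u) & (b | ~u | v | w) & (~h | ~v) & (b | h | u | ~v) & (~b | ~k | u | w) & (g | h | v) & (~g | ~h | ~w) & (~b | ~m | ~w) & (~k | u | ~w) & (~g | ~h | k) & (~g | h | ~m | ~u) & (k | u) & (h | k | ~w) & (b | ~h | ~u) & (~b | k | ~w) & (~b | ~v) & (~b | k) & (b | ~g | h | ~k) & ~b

Unit clause (~b) forces b = False.
Set k = True.
Try m = False:
  (m | ~u) forces u = False.
  (~k | u | ~w) forces w = False.
  (h | u | w) forces h = True.
  (~h | v | w) forces v = True.
  clause (~h | ~v) is falsified — backtrack.
So m = True.
  then (~m | ~w) forces w = False.
Set g = False.
Set u = True.
  then (b | ~u | v | w) forces v = True.
  then (~h | ~v) forces h = False.
All clauses satisfied.

k=T, b=F, m=T, g=F, w=F, u=T, v=T, h=F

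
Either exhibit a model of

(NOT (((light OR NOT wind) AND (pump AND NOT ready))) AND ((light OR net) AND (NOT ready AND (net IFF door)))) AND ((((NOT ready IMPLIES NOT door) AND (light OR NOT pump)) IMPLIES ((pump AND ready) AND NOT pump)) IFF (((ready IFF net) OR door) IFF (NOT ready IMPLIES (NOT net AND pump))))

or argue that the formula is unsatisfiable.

light: True, door: False, net: False, wind: True, ready: False, pump: False

  NOT (((light OR NOT wind) AND (pump AND NOT ready))) AND ((light OR net) AND (NOT ready AND (net IFF door))) = True
    NOT (((light OR NOT wind) AND (pump AND NOT ready))) = True
      (light OR NOT wind) AND (pump AND NOT ready) = False
        light OR NOT wind = True
          NOT wind = False
        pump AND NOT ready = False
          NOT ready = True
    (light OR net) AND (NOT ready AND (net IFF door)) = True
      light OR net = True
      NOT ready AND (net IFF door) = True
        NOT ready = True
        net IFF door = True
  (((NOT ready IMPLIES NOT door) AND (light OR NOT pump)) IMPLIES ((pump AND ready) AND NOT pump)) IFF (((ready IFF net) OR door) IFF (NOT ready IMPLIES (NOT net AND pump))) = True
    ((NOT ready IMPLIES NOT door) AND (light OR NOT pump)) IMPLIES ((pump AND ready) AND NOT pump) = False
      (NOT ready IMPLIES NOT door) AND (light OR NOT pump) = True
        NOT ready IMPLIES NOT door = True
          NOT ready = True
          NOT door = True
        light OR NOT pump = True
          NOT pump = True
      (pump AND ready) AND NOT pump = False
        pump AND ready = False
        NOT pump = True
    ((ready IFF net) OR door) IFF (NOT ready IMPLIES (NOT net AND pump)) = False
      (ready IFF net) OR door = True
        ready IFF net = True
      NOT ready IMPLIES (NOT net AND pump) = False
        NOT ready = True
        NOT net AND pump = False
          NOT net = True
Both conjuncts True, so the formula holds.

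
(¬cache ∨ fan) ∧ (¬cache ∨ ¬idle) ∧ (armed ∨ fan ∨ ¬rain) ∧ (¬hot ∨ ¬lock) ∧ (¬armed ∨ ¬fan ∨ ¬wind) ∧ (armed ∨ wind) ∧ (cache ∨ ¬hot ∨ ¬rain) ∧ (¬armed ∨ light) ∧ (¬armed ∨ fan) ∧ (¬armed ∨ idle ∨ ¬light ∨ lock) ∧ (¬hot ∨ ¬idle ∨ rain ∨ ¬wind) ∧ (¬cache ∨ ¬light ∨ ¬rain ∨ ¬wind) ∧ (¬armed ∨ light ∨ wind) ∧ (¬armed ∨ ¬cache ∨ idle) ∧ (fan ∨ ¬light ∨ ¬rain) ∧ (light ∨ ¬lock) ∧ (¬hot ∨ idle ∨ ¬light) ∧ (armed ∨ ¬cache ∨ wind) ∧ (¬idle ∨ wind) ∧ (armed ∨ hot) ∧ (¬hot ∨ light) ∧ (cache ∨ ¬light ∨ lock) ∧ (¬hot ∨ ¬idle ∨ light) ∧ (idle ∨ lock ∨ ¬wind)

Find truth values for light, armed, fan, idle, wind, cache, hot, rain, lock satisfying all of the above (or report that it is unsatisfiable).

Try light = False:
  (¬armed ∨ light) forces armed = False.
  (armed ∨ wind) forces wind = True.
  (light ∨ ¬lock) forces lock = False.
  (armed ∨ hot) forces hot = True.
  clause (¬hot ∨ light) is falsified — backtrack.
So light = True.
Set armed = True.
  then (¬armed ∨ fan) forces fan = True.
  then (¬armed ∨ ¬fan ∨ ¬wind) forces wind = False.
  then (¬idle ∨ wind) forces idle = False.
  then (¬armed ∨ idle ∨ ¬light ∨ lock) forces lock = True.
  then (¬armed ∨ ¬cache ∨ idle) forces cache = False.
  then (¬hot ∨ idle ∨ ¬light) forces hot = False.
Set rain = False.
All clauses satisfied.

light=T; armed=T; fan=T; idle=F; wind=F; cache=F; hot=F; rain=F; lock=T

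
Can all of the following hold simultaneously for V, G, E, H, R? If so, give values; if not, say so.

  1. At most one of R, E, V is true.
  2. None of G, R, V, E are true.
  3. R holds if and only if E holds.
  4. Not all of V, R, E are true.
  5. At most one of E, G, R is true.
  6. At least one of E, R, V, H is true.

V = False, G = False, E = False, H = True, R = False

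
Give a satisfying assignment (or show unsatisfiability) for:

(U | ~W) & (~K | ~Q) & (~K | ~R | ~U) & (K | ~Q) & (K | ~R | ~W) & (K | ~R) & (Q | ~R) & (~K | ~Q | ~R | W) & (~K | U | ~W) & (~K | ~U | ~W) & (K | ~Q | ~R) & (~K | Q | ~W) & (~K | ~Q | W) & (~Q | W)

Try R = True:
  (K | ~R) forces K = True.
  (~K | ~Q) forces Q = False.
  clause (Q | ~R) is falsified — backtrack.
So R = False.
Set Q = False.
Set K = False.
Set U = False.
  then (U | ~W) forces W = False.
All clauses satisfied.

R=F, Q=F, K=F, U=F, W=F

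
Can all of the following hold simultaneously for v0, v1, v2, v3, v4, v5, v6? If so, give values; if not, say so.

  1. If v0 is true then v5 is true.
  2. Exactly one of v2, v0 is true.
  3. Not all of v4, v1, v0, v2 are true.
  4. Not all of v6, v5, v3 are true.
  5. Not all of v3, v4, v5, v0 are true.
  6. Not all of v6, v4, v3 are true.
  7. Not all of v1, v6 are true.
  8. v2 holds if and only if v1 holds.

v0 = True, v1 = False, v2 = False, v3 = False, v4 = False, v5 = True, v6 = False

  (1) v0=T ⇒ v5: T ✓
  (2) {v2, v0}: 1 true — exactly one ✓
  (3) {v4, v1, v0, v2}: 1/4 true — not all ✓
  (4) {v6, v5, v3}: 1/3 true — not all ✓
  (5) {v3, v4, v5, v0}: 2/4 true — not all ✓
  (6) {v6, v4, v3}: 0/3 true — not all ✓
  (7) {v1, v6}: 0/2 true — not all ✓
  (8) v2=F, v1=F — same ✓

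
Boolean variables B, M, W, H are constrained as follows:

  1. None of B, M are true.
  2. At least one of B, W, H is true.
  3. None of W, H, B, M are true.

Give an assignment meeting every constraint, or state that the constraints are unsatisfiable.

No satisfying assignment exists.

Case B = True:
  Constraint (1) is violated (B=T) — contradiction.
Case B = False:
  (1) forces M = False.
  (3) forces W = False.
  (2) with B=F, W=F forces H = True.
  Constraint (3) is violated (H=T) — contradiction.
Both cases fail — unsatisfiable.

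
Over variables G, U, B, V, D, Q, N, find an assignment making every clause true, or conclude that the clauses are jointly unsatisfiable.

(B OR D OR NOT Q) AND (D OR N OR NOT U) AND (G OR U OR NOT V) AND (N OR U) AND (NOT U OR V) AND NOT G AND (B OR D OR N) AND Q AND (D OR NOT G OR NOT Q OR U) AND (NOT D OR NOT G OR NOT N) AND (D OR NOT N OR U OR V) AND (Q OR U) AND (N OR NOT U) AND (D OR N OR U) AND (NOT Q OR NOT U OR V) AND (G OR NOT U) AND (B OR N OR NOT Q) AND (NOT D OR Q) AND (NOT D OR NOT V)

G = False, U = False, B = True, V = False, D = True, Q = True, N = True

Unit clause (NOT G) forces G = False.
Unit clause (Q) forces Q = True.
In (G OR NOT U) only NOT U is left, so U = False.
In (G OR U OR NOT V) only NOT V is left, so V = False.
In (N OR U) only N is left, so N = True.
In (D OR NOT N OR U OR V) only D is left, so D = True.
Set B = True.
All clauses satisfied.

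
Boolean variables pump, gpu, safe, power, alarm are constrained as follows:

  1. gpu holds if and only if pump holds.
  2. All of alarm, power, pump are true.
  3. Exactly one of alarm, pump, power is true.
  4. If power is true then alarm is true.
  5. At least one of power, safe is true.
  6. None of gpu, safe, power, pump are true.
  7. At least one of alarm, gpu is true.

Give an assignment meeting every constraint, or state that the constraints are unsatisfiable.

Unsatisfiable — no assignment works.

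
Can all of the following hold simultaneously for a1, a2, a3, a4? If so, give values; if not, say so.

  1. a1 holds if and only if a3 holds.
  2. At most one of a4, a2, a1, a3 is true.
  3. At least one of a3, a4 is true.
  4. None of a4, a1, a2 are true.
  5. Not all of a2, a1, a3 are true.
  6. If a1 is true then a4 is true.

Unsatisfiable — no assignment works.

Case a4 = True:
  Constraint (4) is violated (a4=T) — contradiction.
Case a4 = False:
  (3) with a4=F forces a3 = True.
  (1) with a3=T forces a1 = True.
  Constraint (2) is violated (a1=T, a3=T) — contradiction.
Both cases fail — unsatisfiable.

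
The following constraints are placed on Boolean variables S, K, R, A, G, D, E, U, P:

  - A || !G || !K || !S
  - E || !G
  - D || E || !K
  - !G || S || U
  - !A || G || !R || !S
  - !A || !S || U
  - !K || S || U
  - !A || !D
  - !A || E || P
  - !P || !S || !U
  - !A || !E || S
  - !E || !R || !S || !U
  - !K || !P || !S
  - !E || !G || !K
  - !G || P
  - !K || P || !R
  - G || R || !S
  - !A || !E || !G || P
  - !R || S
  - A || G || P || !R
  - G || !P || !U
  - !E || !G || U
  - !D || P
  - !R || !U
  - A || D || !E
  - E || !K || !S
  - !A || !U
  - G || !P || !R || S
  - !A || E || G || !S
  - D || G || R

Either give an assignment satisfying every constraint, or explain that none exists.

S = False, K = False, R = False, A = False, G = False, D = True, E = True, U = False, P = True

Set S = False.
  then (!R || S) forces R = False.
Set K = False.
Try A = True:
  (!A || !D) forces D = False.
  (!A || !E || S) forces E = False.
  (E || !G) forces G = False.
  clause (D || G || R) is falsified — backtrack.
So A = False.
Set G = False.
  then (D || G || R) forces D = True.
  then (!D || P) forces P = True.
  then (G || !P || !U) forces U = False.
Set E = True.
All clauses satisfied.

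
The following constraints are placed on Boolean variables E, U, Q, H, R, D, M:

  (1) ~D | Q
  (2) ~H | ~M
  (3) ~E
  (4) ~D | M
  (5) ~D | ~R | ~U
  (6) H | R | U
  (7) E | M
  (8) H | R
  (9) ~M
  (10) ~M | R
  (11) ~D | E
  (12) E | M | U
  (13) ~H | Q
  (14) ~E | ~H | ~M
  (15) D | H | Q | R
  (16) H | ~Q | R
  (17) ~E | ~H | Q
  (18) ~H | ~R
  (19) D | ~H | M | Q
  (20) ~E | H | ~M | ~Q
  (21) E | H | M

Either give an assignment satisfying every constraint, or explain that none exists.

Case E = True:
  Clause (~E) is falsified — contradiction.
Case E = False:
  (E | M) forces M = True.
  Clause (~M) is falsified — contradiction.
Both cases fail, so the formula is unsatisfiable.

The formula is unsatisfiable.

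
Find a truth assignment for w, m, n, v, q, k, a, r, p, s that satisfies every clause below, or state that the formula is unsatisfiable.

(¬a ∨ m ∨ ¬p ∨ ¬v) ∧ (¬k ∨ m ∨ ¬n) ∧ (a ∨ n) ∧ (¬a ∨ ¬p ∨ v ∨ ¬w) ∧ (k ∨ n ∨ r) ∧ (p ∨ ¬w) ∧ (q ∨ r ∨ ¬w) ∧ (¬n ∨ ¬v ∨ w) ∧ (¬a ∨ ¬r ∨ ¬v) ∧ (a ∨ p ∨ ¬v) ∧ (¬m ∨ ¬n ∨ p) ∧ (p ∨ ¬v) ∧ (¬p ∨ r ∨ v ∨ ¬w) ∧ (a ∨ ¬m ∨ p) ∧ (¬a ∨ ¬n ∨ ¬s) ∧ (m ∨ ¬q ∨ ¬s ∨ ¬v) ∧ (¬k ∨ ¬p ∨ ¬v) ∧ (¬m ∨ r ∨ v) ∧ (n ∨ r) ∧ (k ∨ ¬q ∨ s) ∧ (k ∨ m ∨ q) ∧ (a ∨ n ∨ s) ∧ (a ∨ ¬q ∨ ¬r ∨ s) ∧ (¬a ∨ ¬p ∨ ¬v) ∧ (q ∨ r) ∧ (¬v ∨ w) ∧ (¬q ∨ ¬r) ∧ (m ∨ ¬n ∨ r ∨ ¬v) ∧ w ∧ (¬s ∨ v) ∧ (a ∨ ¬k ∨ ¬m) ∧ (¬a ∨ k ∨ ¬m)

Unit clause (w) forces w = True.
In (p ∨ ¬w) only p is left, so p = True.
Set m = True.
Set n = True.
Set v = True.
  then (¬k ∨ ¬p ∨ ¬v) forces k = False.
  then (¬a ∨ ¬p ∨ ¬v) forces a = False.
Set q = True.
  then (k ∨ ¬q ∨ s) forces s = True.
  then (¬q ∨ ¬r) forces r = False.
All clauses satisfied.

w = True; m = True; n = True; v = True; q = True; k = False; a = False; r = False; p = True; s = True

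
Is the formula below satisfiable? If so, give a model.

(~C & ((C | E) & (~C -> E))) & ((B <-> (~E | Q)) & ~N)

E=T, N=F, C=F, Q=F, B=F

  ~C & ((C | E) & (~C -> E)) = True
    ~C = True
    (C | E) & (~C -> E) = True
      C | E = True
      ~C -> E = True
        ~C = True
  (B <-> (~E | Q)) & ~N = True
    B <-> (~E | Q) = True
      ~E | Q = False
        ~E = False
    ~N = True
Both conjuncts True, so the formula holds.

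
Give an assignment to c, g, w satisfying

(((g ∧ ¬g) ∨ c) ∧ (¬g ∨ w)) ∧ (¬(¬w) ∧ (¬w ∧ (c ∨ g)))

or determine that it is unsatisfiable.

Case w = True: the conjunct ¬w is False.
Case w = False: the conjunct ¬(¬w) becomes ¬(¬False) = False.
Both cases fail — unsatisfiable.

Unsatisfiable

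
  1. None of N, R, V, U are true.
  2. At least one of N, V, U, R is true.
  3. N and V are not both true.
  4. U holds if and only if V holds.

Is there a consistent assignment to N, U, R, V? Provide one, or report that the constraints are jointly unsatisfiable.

Case N = True:
  Constraint (1) is violated (N=T) — contradiction.
Case N = False:
  (1) forces R = False.
  (1) forces V = False.
  (1) forces U = False.
  Constraint (2) is violated (N=F, V=F, U=F, R=F) — contradiction.
Both cases fail — unsatisfiable.

UNSATISFIABLE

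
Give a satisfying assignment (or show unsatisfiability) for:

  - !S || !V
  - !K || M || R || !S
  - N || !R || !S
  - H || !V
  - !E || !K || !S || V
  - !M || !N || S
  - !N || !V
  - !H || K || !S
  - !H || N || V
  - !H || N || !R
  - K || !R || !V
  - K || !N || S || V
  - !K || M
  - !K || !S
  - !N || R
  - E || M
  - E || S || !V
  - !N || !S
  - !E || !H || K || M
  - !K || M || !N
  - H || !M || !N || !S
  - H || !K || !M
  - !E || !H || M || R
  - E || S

Set M = False.
  then (!K || M) forces K = False.
  then (E || M) forces E = True.
  then (!E || !H || K || M) forces H = False.
  then (H || !V) forces V = False.
Set S = True.
  then (!N || !S) forces N = False.
  then (N || !R || !S) forces R = False.
All clauses satisfied.

M = False; V = False; S = True; H = False; K = False; E = True; R = False; N = False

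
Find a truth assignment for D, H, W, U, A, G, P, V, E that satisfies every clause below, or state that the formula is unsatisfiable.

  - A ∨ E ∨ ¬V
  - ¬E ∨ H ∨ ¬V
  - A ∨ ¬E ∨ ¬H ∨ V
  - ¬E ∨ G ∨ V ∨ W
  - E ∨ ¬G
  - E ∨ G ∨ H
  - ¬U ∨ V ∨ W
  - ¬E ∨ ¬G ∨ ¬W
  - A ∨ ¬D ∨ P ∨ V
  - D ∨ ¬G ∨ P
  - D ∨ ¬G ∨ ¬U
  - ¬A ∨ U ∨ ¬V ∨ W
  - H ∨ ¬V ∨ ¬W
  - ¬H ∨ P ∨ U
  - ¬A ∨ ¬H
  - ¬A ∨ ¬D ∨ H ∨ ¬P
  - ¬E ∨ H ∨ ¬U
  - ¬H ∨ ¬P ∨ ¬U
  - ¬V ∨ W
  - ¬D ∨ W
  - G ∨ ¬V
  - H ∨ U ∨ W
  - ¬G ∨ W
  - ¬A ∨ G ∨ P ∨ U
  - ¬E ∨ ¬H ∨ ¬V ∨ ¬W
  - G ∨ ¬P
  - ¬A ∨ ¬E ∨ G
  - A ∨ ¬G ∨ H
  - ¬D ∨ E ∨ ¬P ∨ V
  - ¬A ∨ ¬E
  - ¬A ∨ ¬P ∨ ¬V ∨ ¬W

Set D = False.
Set H = True.
  then (¬A ∨ ¬H) forces A = False.
Set W = True.
Set U = True.
  then (D ∨ ¬G ∨ ¬U) forces G = False.
  then (¬H ∨ ¬P ∨ ¬U) forces P = False.
  then (G ∨ ¬V) forces V = False.
  then (A ∨ ¬E ∨ ¬H ∨ V) forces E = False.
All clauses satisfied.

D = False; H = True; W = True; U = True; A = False; G = False; P = False; V = False; E = False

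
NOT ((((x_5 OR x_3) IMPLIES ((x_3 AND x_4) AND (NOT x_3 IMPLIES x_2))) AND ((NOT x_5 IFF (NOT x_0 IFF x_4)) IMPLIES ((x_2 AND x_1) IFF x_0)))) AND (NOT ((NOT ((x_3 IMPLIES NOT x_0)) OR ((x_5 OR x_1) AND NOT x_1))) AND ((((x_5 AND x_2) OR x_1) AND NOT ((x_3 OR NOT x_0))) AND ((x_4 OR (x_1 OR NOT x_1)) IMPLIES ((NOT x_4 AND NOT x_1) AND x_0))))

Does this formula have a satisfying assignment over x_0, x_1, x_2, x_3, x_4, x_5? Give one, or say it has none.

No satisfying assignment exists.

Case x_1 = True: the conjunct (x_4 OR (x_1 OR NOT x_1)) IMPLIES ((NOT x_4 AND NOT x_1) AND x_0) becomes (x_4 OR True) IMPLIES (False AND x_0) = False.
Case x_1 = False: the formula simplifies to NOT ((((x_5 OR x_3) IMPLIES ((x_3 AND x_4) AND (NOT x_3 IMPLIES x_2))) AND ((NOT x_5 IFF (NOT x_0 IFF x_4)) IMPLIES NOT x_0))) AND (NOT ((NOT ((x_3 IMPLIES NOT x_0)) OR x_5)) AND (((x_5 AND x_2) AND NOT ((x_3 OR NOT x_0))) AND (NOT x_4 AND x_0))).
  x_5 = True: the conjunct NOT ((NOT ((x_3 IMPLIES NOT x_0)) OR x_5)) becomes NOT ((NOT ((x_3 IMPLIES NOT x_0)) OR True)) = False.
  x_5 = False: the conjunct x_5 is False.
Both cases fail — unsatisfiable.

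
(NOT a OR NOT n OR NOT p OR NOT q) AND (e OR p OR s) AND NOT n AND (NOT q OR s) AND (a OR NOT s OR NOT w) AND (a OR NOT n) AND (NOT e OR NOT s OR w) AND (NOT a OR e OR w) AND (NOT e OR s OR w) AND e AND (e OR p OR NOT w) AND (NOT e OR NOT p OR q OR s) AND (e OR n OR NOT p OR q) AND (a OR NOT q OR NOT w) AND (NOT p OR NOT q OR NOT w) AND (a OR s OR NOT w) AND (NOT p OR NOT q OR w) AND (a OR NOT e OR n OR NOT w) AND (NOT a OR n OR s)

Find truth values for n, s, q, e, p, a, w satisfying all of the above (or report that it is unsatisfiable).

Unit clause (NOT n) forces n = False.
Unit clause (e) forces e = True.
Set s = True.
  then (NOT e OR NOT s OR w) forces w = True.
  then (a OR NOT e OR n OR NOT w) forces a = True.
Set q = True.
  then (NOT p OR NOT q OR NOT w) forces p = False.
All clauses satisfied.

n = False; s = True; q = True; e = True; p = False; a = True; w = True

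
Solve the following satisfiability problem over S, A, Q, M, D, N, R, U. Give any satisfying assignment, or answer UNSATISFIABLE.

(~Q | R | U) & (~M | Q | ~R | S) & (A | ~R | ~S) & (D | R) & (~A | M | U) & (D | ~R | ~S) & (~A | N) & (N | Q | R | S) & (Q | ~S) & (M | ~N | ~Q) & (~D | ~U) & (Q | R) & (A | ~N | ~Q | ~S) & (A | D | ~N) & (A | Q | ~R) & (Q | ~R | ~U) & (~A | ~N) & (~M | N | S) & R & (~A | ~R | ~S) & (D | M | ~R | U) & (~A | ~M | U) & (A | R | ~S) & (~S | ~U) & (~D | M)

S = False, A = False, Q = True, M = True, D = True, N = True, R = True, U = False

Unit clause (R) forces R = True.
Try S = True:
  (A | ~R | ~S) forces A = True.
  clause (~A | ~R | ~S) is falsified — backtrack.
So S = False.
Set A = False.
  then (A | Q | ~R) forces Q = True.
Set M = True.
  then (~M | N | S) forces N = True.
  then (A | D | ~N) forces D = True.
  then (~D | ~U) forces U = False.
All clauses satisfied.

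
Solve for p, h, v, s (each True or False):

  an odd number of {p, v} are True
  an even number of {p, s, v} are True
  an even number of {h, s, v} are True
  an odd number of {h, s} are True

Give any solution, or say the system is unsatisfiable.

p=F, h=F, v=T, s=T

{p, v}: 1 true → odd ✓
{p, s, v}: 2 true → even ✓
{h, s, v}: 2 true → even ✓
{h, s}: 1 true → odd ✓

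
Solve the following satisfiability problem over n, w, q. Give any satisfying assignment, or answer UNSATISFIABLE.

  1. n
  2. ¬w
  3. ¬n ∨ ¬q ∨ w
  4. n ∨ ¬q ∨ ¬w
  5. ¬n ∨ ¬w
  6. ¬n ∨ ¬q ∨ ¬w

n=T, w=F, q=F

Unit clause (n) forces n = True.
Unit clause (¬w) forces w = False.
In (¬n ∨ ¬q ∨ w) only ¬q is left, so q = False.
Check each clause:
  (n): n holds.
  (¬w): ¬w holds.
  (¬n ∨ ¬q ∨ w): ¬q holds.
  (n ∨ ¬q ∨ ¬w): n holds.
  (¬n ∨ ¬w): ¬w holds.
  (¬n ∨ ¬q ∨ ¬w): ¬q holds.
All clauses satisfied.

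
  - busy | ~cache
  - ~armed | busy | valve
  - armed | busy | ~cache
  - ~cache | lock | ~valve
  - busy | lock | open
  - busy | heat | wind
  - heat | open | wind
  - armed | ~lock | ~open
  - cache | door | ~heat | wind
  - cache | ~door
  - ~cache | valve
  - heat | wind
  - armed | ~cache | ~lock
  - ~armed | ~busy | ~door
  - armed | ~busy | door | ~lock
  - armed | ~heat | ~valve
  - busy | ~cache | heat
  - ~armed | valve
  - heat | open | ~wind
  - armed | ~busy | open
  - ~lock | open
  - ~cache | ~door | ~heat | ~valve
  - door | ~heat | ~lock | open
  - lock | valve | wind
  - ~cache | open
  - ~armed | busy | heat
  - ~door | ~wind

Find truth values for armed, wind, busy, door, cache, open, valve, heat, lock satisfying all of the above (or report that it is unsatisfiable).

armed=T, wind=T, busy=T, door=F, cache=T, open=T, valve=T, heat=F, lock=T

Set armed = True.
  then (~armed | valve) forces valve = True.
Set wind = True.
  then (~door | ~wind) forces door = False.
Set busy = True.
Set cache = True.
  then (~cache | lock | ~valve) forces lock = True.
  then (~lock | open) forces open = True.
Set heat = False.
All clauses satisfied.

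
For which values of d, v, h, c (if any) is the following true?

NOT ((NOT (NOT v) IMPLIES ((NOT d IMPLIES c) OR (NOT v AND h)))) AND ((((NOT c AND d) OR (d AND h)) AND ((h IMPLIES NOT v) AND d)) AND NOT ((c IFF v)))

Unsatisfiable — no assignment works.

Case d = True: the conjunct NOT ((NOT (NOT v) IMPLIES ((NOT d IMPLIES c) OR (NOT v AND h)))) becomes NOT ((NOT (NOT v) IMPLIES True)) = False.
Case d = False: the conjunct (NOT c AND d) OR (d AND h) becomes (NOT c AND False) OR (False AND h) = False.
Both cases fail — unsatisfiable.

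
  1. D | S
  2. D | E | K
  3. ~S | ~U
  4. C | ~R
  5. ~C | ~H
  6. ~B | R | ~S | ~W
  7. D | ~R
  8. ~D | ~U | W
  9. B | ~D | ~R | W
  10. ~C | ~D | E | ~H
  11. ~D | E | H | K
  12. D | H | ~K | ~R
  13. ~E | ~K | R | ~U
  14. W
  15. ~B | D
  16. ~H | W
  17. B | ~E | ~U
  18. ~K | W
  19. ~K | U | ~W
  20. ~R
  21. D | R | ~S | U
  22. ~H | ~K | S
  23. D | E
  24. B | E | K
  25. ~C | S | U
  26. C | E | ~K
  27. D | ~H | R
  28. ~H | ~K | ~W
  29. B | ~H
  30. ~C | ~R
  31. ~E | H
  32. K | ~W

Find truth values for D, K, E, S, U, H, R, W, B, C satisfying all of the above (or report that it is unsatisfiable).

D=T; K=T; E=F; S=F; U=T; H=F; R=F; W=T; B=T; C=T

Unit clause (W) forces W = True.
Unit clause (~R) forces R = False.
In (K | ~W) only K is left, so K = True.
In (~K | U | ~W) only U is left, so U = True.
In (~H | ~K | ~W) only ~H is left, so H = False.
In (~E | H) only ~E is left, so E = False.
In (~S | ~U) only ~S is left, so S = False.
In (D | E) only D is left, so D = True.
In (C | E | ~K) only C is left, so C = True.
Set B = True.
All clauses satisfied.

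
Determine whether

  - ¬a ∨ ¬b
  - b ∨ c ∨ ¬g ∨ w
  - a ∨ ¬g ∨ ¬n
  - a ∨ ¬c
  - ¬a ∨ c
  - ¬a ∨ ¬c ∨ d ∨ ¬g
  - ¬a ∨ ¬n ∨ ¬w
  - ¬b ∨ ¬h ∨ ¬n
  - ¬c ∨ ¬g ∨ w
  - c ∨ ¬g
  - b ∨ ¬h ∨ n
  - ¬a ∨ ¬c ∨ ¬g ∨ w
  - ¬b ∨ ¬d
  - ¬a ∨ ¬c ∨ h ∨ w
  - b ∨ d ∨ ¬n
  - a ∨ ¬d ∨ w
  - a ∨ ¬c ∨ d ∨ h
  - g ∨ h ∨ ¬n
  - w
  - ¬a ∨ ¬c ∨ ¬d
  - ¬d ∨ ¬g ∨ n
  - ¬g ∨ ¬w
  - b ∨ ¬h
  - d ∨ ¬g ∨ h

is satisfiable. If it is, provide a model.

Unit clause (w) forces w = True.
In (¬g ∨ ¬w) only ¬g is left, so g = False.
Try n = True:
  (¬a ∨ ¬n ∨ ¬w) forces a = False.
  (a ∨ ¬c) forces c = False.
  (g ∨ h ∨ ¬n) forces h = True.
  (¬b ∨ ¬h ∨ ¬n) forces b = False.
  clause (b ∨ ¬h) is falsified — backtrack.
So n = False.
Set a = False.
  then (a ∨ ¬c) forces c = False.
Set d = True.
  then (¬b ∨ ¬d) forces b = False.
  then (b ∨ ¬h) forces h = False.
All clauses satisfied.

n=F, a=F, d=T, c=F, h=F, g=F, w=T, b=F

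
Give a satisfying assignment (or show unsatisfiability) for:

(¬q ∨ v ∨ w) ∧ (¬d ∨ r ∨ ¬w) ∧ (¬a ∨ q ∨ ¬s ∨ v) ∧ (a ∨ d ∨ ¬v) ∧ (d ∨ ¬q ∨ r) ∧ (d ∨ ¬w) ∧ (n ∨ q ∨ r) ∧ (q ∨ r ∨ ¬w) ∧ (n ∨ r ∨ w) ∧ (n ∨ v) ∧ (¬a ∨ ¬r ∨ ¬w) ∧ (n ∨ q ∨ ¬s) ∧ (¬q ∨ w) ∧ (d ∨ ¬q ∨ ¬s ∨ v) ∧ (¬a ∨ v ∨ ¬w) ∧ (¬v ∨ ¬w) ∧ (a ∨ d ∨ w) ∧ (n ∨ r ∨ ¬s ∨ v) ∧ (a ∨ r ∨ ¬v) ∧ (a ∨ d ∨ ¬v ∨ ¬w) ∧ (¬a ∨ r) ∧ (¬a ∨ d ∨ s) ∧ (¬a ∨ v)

a = True, q = False, w = False, v = True, d = True, r = True, n = False, s = False

Set a = True.
  then (¬a ∨ r) forces r = True.
  then (¬a ∨ v) forces v = True.
  then (¬a ∨ ¬r ∨ ¬w) forces w = False.
  then (¬q ∨ w) forces q = False.
Set d = True.
Set n = False.
  then (n ∨ q ∨ ¬s) forces s = False.
All clauses satisfied.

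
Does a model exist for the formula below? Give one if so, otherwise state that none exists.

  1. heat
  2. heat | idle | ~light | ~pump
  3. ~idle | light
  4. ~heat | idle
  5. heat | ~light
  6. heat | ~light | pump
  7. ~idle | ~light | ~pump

heat: True; pump: False; idle: True; light: True

Unit clause (heat) forces heat = True.
In (~heat | idle) only idle is left, so idle = True.
In (~idle | light) only light is left, so light = True.
In (~idle | ~light | ~pump) only ~pump is left, so pump = False.
All clauses satisfied.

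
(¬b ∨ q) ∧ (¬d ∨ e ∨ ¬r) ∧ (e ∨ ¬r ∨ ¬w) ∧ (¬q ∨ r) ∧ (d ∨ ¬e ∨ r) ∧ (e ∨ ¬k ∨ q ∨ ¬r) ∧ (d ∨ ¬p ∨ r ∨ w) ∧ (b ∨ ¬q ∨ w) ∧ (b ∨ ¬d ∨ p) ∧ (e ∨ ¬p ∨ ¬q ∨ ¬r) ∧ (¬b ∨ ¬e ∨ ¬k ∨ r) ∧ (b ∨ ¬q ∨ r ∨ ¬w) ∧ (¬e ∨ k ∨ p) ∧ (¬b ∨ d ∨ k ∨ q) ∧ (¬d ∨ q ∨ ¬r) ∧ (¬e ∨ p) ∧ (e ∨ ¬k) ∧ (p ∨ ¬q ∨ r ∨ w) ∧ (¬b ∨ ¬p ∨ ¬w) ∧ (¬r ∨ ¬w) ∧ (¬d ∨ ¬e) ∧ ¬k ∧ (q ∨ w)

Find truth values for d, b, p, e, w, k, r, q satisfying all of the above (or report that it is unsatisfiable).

d = True, b = False, p = True, e = False, w = True, k = False, r = False, q = False

Unit clause (¬k) forces k = False.
Set d = True.
  then (¬d ∨ ¬e) forces e = False.
  then (¬d ∨ e ∨ ¬r) forces r = False.
  then (¬q ∨ r) forces q = False.
  then (q ∨ w) forces w = True.
  then (¬b ∨ q) forces b = False.
  then (b ∨ ¬d ∨ p) forces p = True.
All clauses satisfied.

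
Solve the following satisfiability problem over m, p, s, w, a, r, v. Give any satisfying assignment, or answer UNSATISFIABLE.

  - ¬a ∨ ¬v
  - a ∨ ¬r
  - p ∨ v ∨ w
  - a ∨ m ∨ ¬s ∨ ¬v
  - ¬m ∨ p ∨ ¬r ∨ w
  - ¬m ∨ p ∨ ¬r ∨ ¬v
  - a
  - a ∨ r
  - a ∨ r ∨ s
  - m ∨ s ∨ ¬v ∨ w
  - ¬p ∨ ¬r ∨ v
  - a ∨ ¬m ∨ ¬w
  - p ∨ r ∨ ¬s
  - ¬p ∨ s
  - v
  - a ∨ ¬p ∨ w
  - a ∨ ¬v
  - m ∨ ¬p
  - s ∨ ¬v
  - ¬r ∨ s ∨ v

Unsatisfiable

Case a = True:
  (¬a ∨ ¬v) forces v = False.
  Clause (v) is falsified — contradiction.
Case a = False:
  Clause (a) is falsified — contradiction.
Both cases fail, so the formula is unsatisfiable.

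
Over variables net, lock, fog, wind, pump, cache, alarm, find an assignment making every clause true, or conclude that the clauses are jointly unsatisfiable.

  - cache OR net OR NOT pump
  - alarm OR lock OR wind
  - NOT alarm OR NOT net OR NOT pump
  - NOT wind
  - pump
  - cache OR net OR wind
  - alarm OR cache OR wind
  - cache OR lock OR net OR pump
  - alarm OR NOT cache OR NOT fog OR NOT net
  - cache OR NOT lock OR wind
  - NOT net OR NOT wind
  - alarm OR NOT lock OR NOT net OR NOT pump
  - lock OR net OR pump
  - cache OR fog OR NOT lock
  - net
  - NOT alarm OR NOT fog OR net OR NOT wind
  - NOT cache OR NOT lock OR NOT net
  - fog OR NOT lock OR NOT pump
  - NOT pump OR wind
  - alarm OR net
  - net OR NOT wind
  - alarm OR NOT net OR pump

No satisfying assignment exists.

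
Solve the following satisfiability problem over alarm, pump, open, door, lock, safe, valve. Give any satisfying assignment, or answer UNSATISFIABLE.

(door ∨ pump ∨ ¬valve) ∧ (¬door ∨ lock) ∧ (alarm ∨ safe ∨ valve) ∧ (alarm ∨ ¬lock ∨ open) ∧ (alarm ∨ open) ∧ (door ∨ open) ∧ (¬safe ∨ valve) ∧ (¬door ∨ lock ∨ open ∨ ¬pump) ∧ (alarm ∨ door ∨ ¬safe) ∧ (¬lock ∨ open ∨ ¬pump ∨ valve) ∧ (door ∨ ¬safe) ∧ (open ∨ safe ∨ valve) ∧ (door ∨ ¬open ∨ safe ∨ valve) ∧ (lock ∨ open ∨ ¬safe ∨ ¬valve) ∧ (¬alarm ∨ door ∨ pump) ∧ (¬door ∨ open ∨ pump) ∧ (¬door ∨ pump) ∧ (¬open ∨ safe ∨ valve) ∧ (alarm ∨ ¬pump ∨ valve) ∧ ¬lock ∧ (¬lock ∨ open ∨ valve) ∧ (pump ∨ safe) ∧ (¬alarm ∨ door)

alarm = False, pump = True, open = True, door = False, lock = False, safe = False, valve = True

Unit clause (¬lock) forces lock = False.
In (¬door ∨ lock) only ¬door is left, so door = False.
In (door ∨ open) only open is left, so open = True.
In (door ∨ ¬safe) only ¬safe is left, so safe = False.
In (door ∨ ¬open ∨ safe ∨ valve) only valve is left, so valve = True.
In (pump ∨ safe) only pump is left, so pump = True.
In (¬alarm ∨ door) only ¬alarm is left, so alarm = False.
All clauses satisfied.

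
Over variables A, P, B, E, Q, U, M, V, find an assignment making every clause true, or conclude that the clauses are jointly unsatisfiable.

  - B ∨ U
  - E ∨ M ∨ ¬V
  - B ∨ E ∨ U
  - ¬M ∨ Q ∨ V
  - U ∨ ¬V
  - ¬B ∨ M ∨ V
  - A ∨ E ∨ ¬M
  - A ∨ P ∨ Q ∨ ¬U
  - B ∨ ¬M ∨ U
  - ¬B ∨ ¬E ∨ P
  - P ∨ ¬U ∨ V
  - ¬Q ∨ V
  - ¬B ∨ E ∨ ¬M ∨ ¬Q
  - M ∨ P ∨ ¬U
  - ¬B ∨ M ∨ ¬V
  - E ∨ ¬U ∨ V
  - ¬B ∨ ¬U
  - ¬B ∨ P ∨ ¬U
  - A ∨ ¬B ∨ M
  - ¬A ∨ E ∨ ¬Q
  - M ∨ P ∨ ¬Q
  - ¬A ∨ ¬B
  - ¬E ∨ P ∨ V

Set A = True.
  then (¬A ∨ ¬B) forces B = False.
  then (B ∨ U) forces U = True.
Set P = True.
Set E = True.
Set Q = False.
Set M = False.
Set V = True.
All clauses satisfied.

A = True, P = True, B = False, E = True, Q = False, U = True, M = False, V = True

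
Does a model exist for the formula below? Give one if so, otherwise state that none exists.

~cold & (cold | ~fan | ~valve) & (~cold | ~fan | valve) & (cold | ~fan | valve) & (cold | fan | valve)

Unit clause (~cold) forces cold = False.
Try fan = True:
  (cold | ~fan | ~valve) forces valve = False.
  clause (cold | ~fan | valve) is falsified — backtrack.
So fan = False.
  then (cold | fan | valve) forces valve = True.
All clauses satisfied.

fan = False, cold = False, valve = True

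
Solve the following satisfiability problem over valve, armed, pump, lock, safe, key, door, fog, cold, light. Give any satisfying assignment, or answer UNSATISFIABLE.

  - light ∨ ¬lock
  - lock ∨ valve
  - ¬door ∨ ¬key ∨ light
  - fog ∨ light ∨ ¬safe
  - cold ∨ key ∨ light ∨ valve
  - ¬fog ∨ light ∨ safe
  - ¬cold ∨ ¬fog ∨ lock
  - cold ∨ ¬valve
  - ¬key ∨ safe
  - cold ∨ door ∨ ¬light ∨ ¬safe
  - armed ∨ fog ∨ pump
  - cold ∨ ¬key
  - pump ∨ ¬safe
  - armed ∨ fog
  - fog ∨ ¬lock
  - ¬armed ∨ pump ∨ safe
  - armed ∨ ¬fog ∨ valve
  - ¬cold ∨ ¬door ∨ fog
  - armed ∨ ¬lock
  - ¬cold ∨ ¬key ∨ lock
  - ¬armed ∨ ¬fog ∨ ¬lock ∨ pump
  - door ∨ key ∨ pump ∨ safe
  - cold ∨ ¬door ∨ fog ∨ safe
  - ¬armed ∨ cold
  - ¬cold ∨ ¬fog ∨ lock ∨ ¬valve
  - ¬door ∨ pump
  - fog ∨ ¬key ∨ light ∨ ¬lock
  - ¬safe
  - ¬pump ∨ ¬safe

valve = True; armed = True; pump = True; lock = False; safe = False; key = False; door = False; fog = False; cold = True; light = True

Unit clause (¬safe) forces safe = False.
In (¬key ∨ safe) only ¬key is left, so key = False.
Set valve = True.
  then (cold ∨ ¬valve) forces cold = True.
Try armed = False:
  (armed ∨ fog) forces fog = True.
  (¬fog ∨ light ∨ safe) forces light = True.
  (¬cold ∨ ¬fog ∨ lock) forces lock = True.
  clause (armed ∨ ¬lock) is falsified — backtrack.
So armed = True.
  then (¬armed ∨ pump ∨ safe) forces pump = True.
Set lock = False.
  then (¬cold ∨ ¬fog ∨ lock) forces fog = False.
  then (¬cold ∨ ¬door ∨ fog) forces door = False.
Set light = True.
All clauses satisfied.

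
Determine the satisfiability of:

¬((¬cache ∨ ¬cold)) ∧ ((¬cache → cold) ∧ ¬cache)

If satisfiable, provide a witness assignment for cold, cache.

Case cache = True: the conjunct ¬cache is False.
Case cache = False: the conjunct ¬((¬cache ∨ ¬cold)) becomes ¬((True ∨ ¬cold)) = False.
Both cases fail — unsatisfiable.

Unsatisfiable — no assignment works.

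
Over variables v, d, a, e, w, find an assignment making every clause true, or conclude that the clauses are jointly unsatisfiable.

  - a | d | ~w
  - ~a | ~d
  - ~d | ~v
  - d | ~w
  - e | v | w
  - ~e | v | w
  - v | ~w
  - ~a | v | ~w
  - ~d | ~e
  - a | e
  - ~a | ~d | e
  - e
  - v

Unit clause (e) forces e = True.
Unit clause (v) forces v = True.
In (~d | ~v) only ~d is left, so d = False.
In (d | ~w) only ~w is left, so w = False.
Set a = False.
All clauses satisfied.

v = True; d = False; a = False; e = True; w = False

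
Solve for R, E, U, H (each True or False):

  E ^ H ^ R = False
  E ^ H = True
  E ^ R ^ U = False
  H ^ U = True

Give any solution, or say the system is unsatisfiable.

Adding constraints 1, 3, 4 mod 2: every variable appears an even number of times on the left, so the left side is 0.
But the right sides sum to 1 (mod 2). 0 ≠ 1 — the system is inconsistent.

Unsatisfiable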